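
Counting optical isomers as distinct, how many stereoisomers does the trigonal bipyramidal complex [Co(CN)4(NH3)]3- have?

2

A trigonal bipyramid has two axial and three equatorial sites, which are chemically inequivalent.
Working through the distinct placements yields 2 geometric isomers: NH3 equatorial; NH3 axial.
Each arrangement has an internal mirror plane or centre of symmetry, so none is chiral.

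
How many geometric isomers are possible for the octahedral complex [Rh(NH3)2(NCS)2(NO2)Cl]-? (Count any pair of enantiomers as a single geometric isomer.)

6

The six octahedral sites form three mutually perpendicular trans pairs.
The distinct arrangements are (6 in all): NH3 cis, NCS cis (3 arrangements, 2 chiral); NH3 trans, NCS cis; NH3 cis, NCS trans; NH3 trans, NCS trans.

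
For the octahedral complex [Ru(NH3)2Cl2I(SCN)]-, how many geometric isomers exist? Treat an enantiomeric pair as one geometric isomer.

6

An octahedron has six vertices in three trans pairs; every non-trans pair is cis.
Working through the distinct placements yields 6 geometric isomers: NH3 cis, Cl trans; NH3 trans, Cl trans; NH3 cis, Cl cis (3 arrangements, 2 chiral); NH3 trans, Cl cis.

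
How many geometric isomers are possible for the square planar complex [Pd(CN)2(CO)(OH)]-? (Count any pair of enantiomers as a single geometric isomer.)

A square has two trans pairs of vertices; adjacent vertices are cis.
Working through the distinct placements yields 2 geometric isomers: CN cis; CN trans.

2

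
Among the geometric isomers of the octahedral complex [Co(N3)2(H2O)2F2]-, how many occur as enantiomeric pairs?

1

In an octahedral complex each vertex has one trans partner and four cis neighbours.
Working through the distinct placements yields 5 geometric isomers: N3 trans, H2O trans, F trans; N3 cis, H2O cis, F trans; N3 trans, H2O cis, F cis; N3 cis, H2O cis, F cis (chiral); N3 cis, H2O trans, F cis.
One of these lacks any improper symmetry element and so occurs as an enantiomeric pair, giving 5 + 1 = 6 stereoisomers in total.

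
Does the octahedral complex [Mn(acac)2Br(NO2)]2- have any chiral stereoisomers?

yes

An octahedron has six vertices in three trans pairs; every non-trans pair is cis.
Each acac is bidentate and must span two cis positions.
Systematic placement gives 2 geometric isomers: Br and NO2 mutually trans; Br and NO2 mutually cis (chiral).
One of these lacks any improper symmetry element and so occurs as an enantiomeric pair, giving 2 + 1 = 3 stereoisomers in total.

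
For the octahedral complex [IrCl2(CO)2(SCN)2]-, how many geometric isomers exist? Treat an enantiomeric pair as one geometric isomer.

5

In an octahedral complex each vertex has one trans partner and four cis neighbours.
The distinct arrangements are (5 in all): Cl trans, CO trans, SCN trans; Cl cis, CO trans, SCN cis; Cl cis, CO cis, SCN trans; Cl cis, CO cis, SCN cis (chiral); Cl trans, CO cis, SCN cis.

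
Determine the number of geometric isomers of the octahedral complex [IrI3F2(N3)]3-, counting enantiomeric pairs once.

3

The six octahedral sites form three mutually perpendicular trans pairs.
There are 3 geometric isomers: I mer, F trans; I fac, F cis; I mer, F cis.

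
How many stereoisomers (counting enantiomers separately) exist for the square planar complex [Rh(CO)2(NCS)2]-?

2

A square has two trans pairs of vertices; adjacent vertices are cis.
Systematic placement gives 2 geometric isomers: CO cis; CO trans.
Each arrangement has an internal mirror plane or centre of symmetry, so none is chiral.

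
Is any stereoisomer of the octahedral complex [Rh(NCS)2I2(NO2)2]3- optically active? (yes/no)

yes

In an octahedral complex each vertex has one trans partner and four cis neighbours.
Systematic placement gives 5 geometric isomers: NCS trans, I trans, NO2 trans; NCS cis, I trans, NO2 cis; NCS cis, I cis, NO2 trans; NCS cis, I cis, NO2 cis (chiral); NCS trans, I cis, NO2 cis.
One of these lacks any improper symmetry element and so occurs as an enantiomeric pair, giving 5 + 1 = 6 stereoisomers in total.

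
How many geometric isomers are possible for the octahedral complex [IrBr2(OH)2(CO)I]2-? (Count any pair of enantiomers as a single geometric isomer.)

6

The six octahedral sites form three mutually perpendicular trans pairs.
The distinct arrangements are (6 in all): Br trans, OH trans; Br trans, OH cis; Br cis, OH trans; Br cis, OH cis (3 arrangements, 2 chiral).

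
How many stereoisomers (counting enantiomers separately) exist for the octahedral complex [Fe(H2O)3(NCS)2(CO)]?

3

Systematic placement gives 3 geometric isomers: H2O mer, NCS trans; H2O fac, NCS cis; H2O mer, NCS cis.
Each arrangement has an internal mirror plane or centre of symmetry, so none is chiral.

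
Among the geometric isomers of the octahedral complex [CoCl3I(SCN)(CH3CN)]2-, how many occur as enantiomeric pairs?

1

In an octahedral complex each vertex has one trans partner and four cis neighbours.
The distinct arrangements are (4 in all): Cl mer (3 arrangements); Cl fac (chiral).
One of these lacks any improper symmetry element and so occurs as an enantiomeric pair, giving 4 + 1 = 5 stereoisomers in total.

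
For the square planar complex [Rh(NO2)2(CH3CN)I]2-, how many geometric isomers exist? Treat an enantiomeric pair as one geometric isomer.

A square has two trans pairs of vertices; adjacent vertices are cis.
The distinct arrangements are (2 in all): NO2 cis; NO2 trans.

2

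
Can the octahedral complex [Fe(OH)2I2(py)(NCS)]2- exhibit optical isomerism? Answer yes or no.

yes

An octahedron has six vertices in three trans pairs; every non-trans pair is cis.
There are 6 geometric isomers: OH cis, I trans; OH trans, I trans; OH cis, I cis (3 arrangements, 2 chiral); OH trans, I cis.
Of these, 2 lack any improper symmetry element and so occur as enantiomeric pairs, giving 6 + 2 = 8 stereoisomers in total.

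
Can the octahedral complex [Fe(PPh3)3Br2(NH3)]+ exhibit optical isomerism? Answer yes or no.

no

There are 3 geometric isomers: PPh3 mer, Br trans; PPh3 mer, Br cis; PPh3 fac, Br cis.
Each arrangement has an internal mirror plane or centre of symmetry, so none is chiral.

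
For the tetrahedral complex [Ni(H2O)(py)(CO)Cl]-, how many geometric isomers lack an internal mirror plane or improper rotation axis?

1

In a tetrahedral complex all four positions are equivalent and every pair of ligands is adjacent — there is no cis/trans distinction.
Only one geometric arrangement is possible; it has no improper symmetry element, so it exists as a pair of enantiomers (2 stereoisomers).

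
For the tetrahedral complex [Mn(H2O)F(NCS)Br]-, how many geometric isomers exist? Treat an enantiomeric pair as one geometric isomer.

All four vertices of a tetrahedron are equivalent and mutually adjacent, so cis/trans isomerism cannot arise.
Only one geometric arrangement is possible; it has no improper symmetry element, so it exists as a pair of enantiomers (2 stereoisomers).

1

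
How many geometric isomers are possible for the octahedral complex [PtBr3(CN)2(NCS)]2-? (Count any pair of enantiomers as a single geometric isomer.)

3

Working through the distinct placements yields 3 geometric isomers: Br mer, CN cis; Br mer, CN trans; Br fac, CN cis.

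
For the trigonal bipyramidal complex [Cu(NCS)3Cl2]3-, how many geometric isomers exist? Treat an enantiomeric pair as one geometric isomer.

3

Working through the distinct placements yields 3 geometric isomers: Cl both axial; Cl one axial, one equatorial; Cl both equatorial.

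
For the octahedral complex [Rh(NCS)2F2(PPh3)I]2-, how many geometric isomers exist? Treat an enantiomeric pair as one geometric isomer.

6

Working through the distinct placements yields 6 geometric isomers: NCS cis, F trans; NCS trans, F trans; NCS cis, F cis (3 arrangements, 2 chiral); NCS trans, F cis.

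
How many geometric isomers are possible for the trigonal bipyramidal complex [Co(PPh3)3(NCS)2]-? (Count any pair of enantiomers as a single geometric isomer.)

The distinct arrangements are (3 in all): NCS both axial; NCS one axial, one equatorial; NCS both equatorial.

3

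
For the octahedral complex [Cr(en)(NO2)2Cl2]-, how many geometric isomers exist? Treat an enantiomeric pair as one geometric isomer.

Each en is bidentate and must span two cis positions.
There are 3 geometric isomers: NO2 cis, Cl trans; NO2 cis, Cl cis (chiral); NO2 trans, Cl cis.

3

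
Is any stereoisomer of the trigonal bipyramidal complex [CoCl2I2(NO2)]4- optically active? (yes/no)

yes

In a trigonal bipyramid the two axial positions differ from the three equatorial ones.
Exhaustive case analysis gives 5 geometric isomers.
One of these lacks any improper symmetry element and so occurs as an enantiomeric pair, giving 5 + 1 = 6 stereoisomers in total.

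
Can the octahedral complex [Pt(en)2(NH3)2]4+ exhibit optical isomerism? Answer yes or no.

Each en is bidentate and must span two cis positions.
There are 2 geometric isomers: NH3 trans; NH3 cis (chiral).
One of these lacks any improper symmetry element and so occurs as an enantiomeric pair, giving 2 + 1 = 3 stereoisomers in total.

yes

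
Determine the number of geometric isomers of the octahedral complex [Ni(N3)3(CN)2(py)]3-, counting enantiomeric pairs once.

3

An octahedron has six vertices in three trans pairs; every non-trans pair is cis.
There are 3 geometric isomers: N3 mer, CN trans; N3 fac, CN cis; N3 mer, CN cis.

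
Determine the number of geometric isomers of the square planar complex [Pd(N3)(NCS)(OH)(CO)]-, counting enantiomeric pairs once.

A square has two trans pairs of vertices; adjacent vertices are cis.
Working through the distinct placements yields 3 geometric isomers: (CO/NCS trans, N3/OH trans); (CO/OH trans, N3/NCS trans); (CO/N3 trans, NCS/OH trans).

3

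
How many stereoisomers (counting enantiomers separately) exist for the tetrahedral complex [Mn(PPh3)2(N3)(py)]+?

1

Only one geometric arrangement is possible.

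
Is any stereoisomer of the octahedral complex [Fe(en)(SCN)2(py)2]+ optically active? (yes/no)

The six octahedral sites form three mutually perpendicular trans pairs.
Each en is bidentate and must span two cis positions.
Systematic placement gives 3 geometric isomers: SCN trans, py cis; SCN cis, py trans; SCN cis, py cis (chiral).
One of these lacks any improper symmetry element and so occurs as an enantiomeric pair, giving 3 + 1 = 4 stereoisomers in total.

yes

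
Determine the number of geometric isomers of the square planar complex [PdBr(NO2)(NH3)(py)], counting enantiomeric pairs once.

The distinct arrangements are (3 in all): (Br/NO2 trans, NH3/py trans); (Br/py trans, NH3/NO2 trans); (Br/NH3 trans, NO2/py trans).

3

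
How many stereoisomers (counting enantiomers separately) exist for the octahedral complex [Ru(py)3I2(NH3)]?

3

An octahedron has six vertices in three trans pairs; every non-trans pair is cis.
Systematic placement gives 3 geometric isomers: py mer, I trans; py mer, I cis; py fac, I cis.
Each arrangement has an internal mirror plane or centre of symmetry, so none is chiral.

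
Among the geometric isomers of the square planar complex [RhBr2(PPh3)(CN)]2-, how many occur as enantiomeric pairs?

Working through the distinct placements yields 2 geometric isomers: Br cis; Br trans.
Each arrangement has an internal mirror plane or centre of symmetry, so none is chiral.

0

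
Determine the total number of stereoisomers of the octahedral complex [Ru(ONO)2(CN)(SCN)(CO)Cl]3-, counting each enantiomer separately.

15

In an octahedral complex each vertex has one trans partner and four cis neighbours.
Systematic enumeration (placing each ligand type in turn and discarding arrangements equivalent by rotation or reflection) gives 9 geometric isomers.
Of these, 6 lack any improper symmetry element and so occur as enantiomeric pairs, giving 9 + 6 = 15 stereoisomers in total.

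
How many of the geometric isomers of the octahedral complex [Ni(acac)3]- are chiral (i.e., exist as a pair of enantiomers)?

1

In an octahedral complex each vertex has one trans partner and four cis neighbours.
Each acac is bidentate and must span two cis positions.
Only one geometric arrangement is possible; it has no improper symmetry element, so it exists as a pair of enantiomers (2 stereoisomers).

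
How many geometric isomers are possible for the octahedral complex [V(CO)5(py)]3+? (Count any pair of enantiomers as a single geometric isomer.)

In an octahedral complex each vertex has one trans partner and four cis neighbours.
Only one geometric arrangement is possible.

1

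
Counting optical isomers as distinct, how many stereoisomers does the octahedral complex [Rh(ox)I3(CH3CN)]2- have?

In an octahedral complex each vertex has one trans partner and four cis neighbours.
Each ox is bidentate and must span two cis positions.
Systematic placement gives 2 geometric isomers: I fac; I mer.
Each arrangement has an internal mirror plane or centre of symmetry, so none is chiral.

2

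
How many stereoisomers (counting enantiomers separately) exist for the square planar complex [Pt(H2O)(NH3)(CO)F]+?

A square has two trans pairs of vertices; adjacent vertices are cis.
Systematic placement gives 3 geometric isomers: (CO/H2O trans, F/NH3 trans); (CO/NH3 trans, F/H2O trans); (CO/F trans, H2O/NH3 trans).
Each arrangement has an internal mirror plane or centre of symmetry, so none is chiral.

3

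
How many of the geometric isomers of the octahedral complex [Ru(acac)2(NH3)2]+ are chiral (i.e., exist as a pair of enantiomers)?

The six octahedral sites form three mutually perpendicular trans pairs.
Each acac is bidentate and must span two cis positions.
Working through the distinct placements yields 2 geometric isomers: NH3 trans; NH3 cis (chiral).
One of these lacks any improper symmetry element and so occurs as an enantiomeric pair, giving 2 + 1 = 3 stereoisomers in total.

1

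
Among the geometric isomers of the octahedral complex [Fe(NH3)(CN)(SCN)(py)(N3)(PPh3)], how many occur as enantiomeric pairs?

In an octahedral complex each vertex has one trans partner and four cis neighbours.
Exhaustive case analysis gives 15 geometric isomers.
Of these, 15 lack any improper symmetry element and so occur as enantiomeric pairs, giving 15 + 15 = 30 stereoisomers in total.

15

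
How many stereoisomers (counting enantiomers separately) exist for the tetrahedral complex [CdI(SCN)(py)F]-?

In a tetrahedral complex all four positions are equivalent and every pair of ligands is adjacent — there is no cis/trans distinction.
Only one geometric arrangement is possible; it has no improper symmetry element, so it exists as a pair of enantiomers (2 stereoisomers).

2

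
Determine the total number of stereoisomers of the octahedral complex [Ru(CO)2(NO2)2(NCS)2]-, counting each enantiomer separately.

The six octahedral sites form three mutually perpendicular trans pairs.
Systematic placement gives 5 geometric isomers: CO trans, NO2 trans, NCS trans; CO trans, NO2 cis, NCS cis; CO cis, NO2 trans, NCS cis; CO cis, NO2 cis, NCS cis (chiral); CO cis, NO2 cis, NCS trans.
One of these lacks any improper symmetry element and so occurs as an enantiomeric pair, giving 5 + 1 = 6 stereoisomers in total.

6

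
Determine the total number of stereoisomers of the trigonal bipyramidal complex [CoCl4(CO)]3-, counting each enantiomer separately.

2

In a trigonal bipyramid the two axial positions differ from the three equatorial ones.
There are 2 geometric isomers: CO axial; CO equatorial.
Each arrangement has an internal mirror plane or centre of symmetry, so none is chiral.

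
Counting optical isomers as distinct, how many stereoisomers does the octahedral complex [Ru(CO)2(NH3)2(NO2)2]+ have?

In an octahedral complex each vertex has one trans partner and four cis neighbours.
The distinct arrangements are (5 in all): CO trans, NH3 trans, NO2 trans; CO trans, NH3 cis, NO2 cis; CO cis, NH3 cis, NO2 trans; CO cis, NH3 cis, NO2 cis (chiral); CO cis, NH3 trans, NO2 cis.
One of these lacks any improper symmetry element and so occurs as an enantiomeric pair, giving 5 + 1 = 6 stereoisomers in total.

6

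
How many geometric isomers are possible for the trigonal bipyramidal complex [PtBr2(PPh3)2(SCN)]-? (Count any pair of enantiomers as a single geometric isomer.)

In a trigonal bipyramid the two axial positions differ from the three equatorial ones.
Exhaustive case analysis gives 5 geometric isomers.

5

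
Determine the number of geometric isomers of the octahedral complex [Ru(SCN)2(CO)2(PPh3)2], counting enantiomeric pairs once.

5

In an octahedral complex each vertex has one trans partner and four cis neighbours.
There are 5 geometric isomers: SCN trans, CO trans, PPh3 trans; SCN cis, CO trans, PPh3 cis; SCN trans, CO cis, PPh3 cis; SCN cis, CO cis, PPh3 cis (chiral); SCN cis, CO cis, PPh3 trans.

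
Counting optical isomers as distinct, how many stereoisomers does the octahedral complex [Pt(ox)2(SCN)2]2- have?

3

In an octahedral complex each vertex has one trans partner and four cis neighbours.
Each ox is bidentate and must span two cis positions.
The distinct arrangements are (2 in all): SCN trans; SCN cis (chiral).
One of these lacks any improper symmetry element and so occurs as an enantiomeric pair, giving 2 + 1 = 3 stereoisomers in total.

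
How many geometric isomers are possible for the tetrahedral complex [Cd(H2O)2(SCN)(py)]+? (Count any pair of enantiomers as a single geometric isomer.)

1

All four vertices of a tetrahedron are equivalent and mutually adjacent, so cis/trans isomerism cannot arise.
Only one geometric arrangement is possible.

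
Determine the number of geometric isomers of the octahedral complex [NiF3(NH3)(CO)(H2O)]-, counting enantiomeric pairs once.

4

There are 4 geometric isomers: F mer (3 arrangements); F fac (chiral).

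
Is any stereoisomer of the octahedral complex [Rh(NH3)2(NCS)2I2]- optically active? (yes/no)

yes

There are 5 geometric isomers: NH3 trans, NCS trans, I trans; NH3 cis, NCS cis, I trans; NH3 trans, NCS cis, I cis; NH3 cis, NCS cis, I cis (chiral); NH3 cis, NCS trans, I cis.
One of these lacks any improper symmetry element and so occurs as an enantiomeric pair, giving 5 + 1 = 6 stereoisomers in total.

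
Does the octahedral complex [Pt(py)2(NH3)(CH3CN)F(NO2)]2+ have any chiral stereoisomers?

Systematic enumeration (placing each ligand type in turn and discarding arrangements equivalent by rotation or reflection) gives 9 geometric isomers.
Of these, 6 lack any improper symmetry element and so occur as enantiomeric pairs, giving 9 + 6 = 15 stereoisomers in total.

yes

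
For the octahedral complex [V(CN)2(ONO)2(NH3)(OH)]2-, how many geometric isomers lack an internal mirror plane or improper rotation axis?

2

In an octahedral complex each vertex has one trans partner and four cis neighbours.
The distinct arrangements are (6 in all): CN trans, ONO trans; CN trans, ONO cis; CN cis, ONO trans; CN cis, ONO cis (3 arrangements, 2 chiral).
Of these, 2 lack any improper symmetry element and so occur as enantiomeric pairs, giving 6 + 2 = 8 stereoisomers in total.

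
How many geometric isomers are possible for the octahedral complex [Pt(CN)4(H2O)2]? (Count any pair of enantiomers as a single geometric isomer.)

2

Working through the distinct placements yields 2 geometric isomers: H2O trans; H2O cis.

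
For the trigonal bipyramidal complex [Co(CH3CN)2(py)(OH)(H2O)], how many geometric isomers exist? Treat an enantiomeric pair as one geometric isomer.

Exhaustive case analysis gives 7 geometric isomers.

7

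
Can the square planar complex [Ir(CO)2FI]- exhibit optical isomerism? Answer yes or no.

A square has two trans pairs of vertices; adjacent vertices are cis.
There are 2 geometric isomers: CO cis; CO trans.
Each arrangement has an internal mirror plane or centre of symmetry, so none is chiral.

no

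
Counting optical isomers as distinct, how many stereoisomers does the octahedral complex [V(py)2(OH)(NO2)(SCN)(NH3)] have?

An octahedron has six vertices in three trans pairs; every non-trans pair is cis.
Placing the ligands in turn and identifying arrangements related by rotation or reflection leaves 9 distinct geometric isomers.
Of these, 6 lack any improper symmetry element and so occur as enantiomeric pairs, giving 9 + 6 = 15 stereoisomers in total.

15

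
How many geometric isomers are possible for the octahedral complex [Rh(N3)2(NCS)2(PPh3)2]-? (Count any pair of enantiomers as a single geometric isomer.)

5

An octahedron has six vertices in three trans pairs; every non-trans pair is cis.
The distinct arrangements are (5 in all): N3 trans, NCS trans, PPh3 trans; N3 trans, NCS cis, PPh3 cis; N3 cis, NCS cis, PPh3 trans; N3 cis, NCS cis, PPh3 cis (chiral); N3 cis, NCS trans, PPh3 cis.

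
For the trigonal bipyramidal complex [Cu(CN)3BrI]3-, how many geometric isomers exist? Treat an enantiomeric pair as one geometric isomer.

4

In a trigonal bipyramid the two axial positions differ from the three equatorial ones.
Systematic placement gives 4 geometric isomers: Br axial, I equatorial; Br axial, I axial; Br equatorial, I equatorial; Br equatorial, I axial.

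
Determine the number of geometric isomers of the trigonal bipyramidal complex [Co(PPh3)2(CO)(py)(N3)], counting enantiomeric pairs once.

A trigonal bipyramid has two axial and three equatorial sites, which are chemically inequivalent.
Exhaustive case analysis gives 7 geometric isomers.

7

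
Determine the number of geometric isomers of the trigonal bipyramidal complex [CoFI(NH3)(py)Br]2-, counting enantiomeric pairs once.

10

In a trigonal bipyramid the two axial positions differ from the three equatorial ones.
Exhaustive case analysis gives 10 geometric isomers.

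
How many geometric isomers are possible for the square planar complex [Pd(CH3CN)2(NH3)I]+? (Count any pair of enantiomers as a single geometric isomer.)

2

Systematic placement gives 2 geometric isomers: CH3CN cis; CH3CN trans.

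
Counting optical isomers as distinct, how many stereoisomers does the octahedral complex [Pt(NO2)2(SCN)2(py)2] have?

In an octahedral complex each vertex has one trans partner and four cis neighbours.
Systematic placement gives 5 geometric isomers: NO2 trans, SCN trans, py trans; NO2 trans, SCN cis, py cis; NO2 cis, SCN cis, py trans; NO2 cis, SCN cis, py cis (chiral); NO2 cis, SCN trans, py cis.
One of these lacks any improper symmetry element and so occurs as an enantiomeric pair, giving 5 + 1 = 6 stereoisomers in total.

6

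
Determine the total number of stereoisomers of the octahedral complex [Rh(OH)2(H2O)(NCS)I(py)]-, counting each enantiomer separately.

15

In an octahedral complex each vertex has one trans partner and four cis neighbours.
Systematic enumeration (placing each ligand type in turn and discarding arrangements equivalent by rotation or reflection) gives 9 geometric isomers.
Of these, 6 lack any improper symmetry element and so occur as enantiomeric pairs, giving 9 + 6 = 15 stereoisomers in total.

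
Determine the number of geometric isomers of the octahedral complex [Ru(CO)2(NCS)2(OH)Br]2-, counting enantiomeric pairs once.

6

In an octahedral complex each vertex has one trans partner and four cis neighbours.
Working through the distinct placements yields 6 geometric isomers: CO cis, NCS cis (3 arrangements, 2 chiral); CO cis, NCS trans; CO trans, NCS cis; CO trans, NCS trans.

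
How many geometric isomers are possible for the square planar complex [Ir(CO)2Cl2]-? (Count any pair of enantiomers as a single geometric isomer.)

A square has two trans pairs of vertices; adjacent vertices are cis.
There are 2 geometric isomers: CO cis; CO trans.

2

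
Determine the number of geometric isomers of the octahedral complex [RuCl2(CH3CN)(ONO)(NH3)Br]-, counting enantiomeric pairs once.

9

The six octahedral sites form three mutually perpendicular trans pairs.
Exhaustive case analysis gives 9 geometric isomers.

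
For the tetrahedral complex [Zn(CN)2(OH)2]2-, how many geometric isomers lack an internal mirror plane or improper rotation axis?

Only one geometric arrangement is possible.

0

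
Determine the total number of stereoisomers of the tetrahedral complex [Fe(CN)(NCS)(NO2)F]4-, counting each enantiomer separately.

All four vertices of a tetrahedron are equivalent and mutually adjacent, so cis/trans isomerism cannot arise.
Only one geometric arrangement is possible; it has no improper symmetry element, so it exists as a pair of enantiomers (2 stereoisomers).

2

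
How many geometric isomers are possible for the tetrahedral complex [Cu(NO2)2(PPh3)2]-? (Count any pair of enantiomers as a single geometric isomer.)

Only one geometric arrangement is possible.

1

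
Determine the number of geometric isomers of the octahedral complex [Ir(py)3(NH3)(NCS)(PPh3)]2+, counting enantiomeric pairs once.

4

Systematic placement gives 4 geometric isomers: py mer (3 arrangements); py fac (chiral).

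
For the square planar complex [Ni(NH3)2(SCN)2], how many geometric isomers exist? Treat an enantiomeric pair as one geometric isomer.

2

A square has two trans pairs of vertices; adjacent vertices are cis.
There are 2 geometric isomers: NH3 cis; NH3 trans.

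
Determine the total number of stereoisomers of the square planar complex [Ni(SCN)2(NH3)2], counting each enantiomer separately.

2

A square has two trans pairs of vertices; adjacent vertices are cis.
The distinct arrangements are (2 in all): SCN cis; SCN trans.
Each arrangement has an internal mirror plane or centre of symmetry, so none is chiral.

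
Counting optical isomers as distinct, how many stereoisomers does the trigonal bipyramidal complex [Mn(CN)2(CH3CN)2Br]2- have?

A trigonal bipyramid has two axial and three equatorial sites, which are chemically inequivalent.
Exhaustive case analysis gives 5 geometric isomers.
One of these lacks any improper symmetry element and so occurs as an enantiomeric pair, giving 5 + 1 = 6 stereoisomers in total.

6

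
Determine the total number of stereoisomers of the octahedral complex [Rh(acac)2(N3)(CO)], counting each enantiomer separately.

3

The six octahedral sites form three mutually perpendicular trans pairs.
Each acac is bidentate and must span two cis positions.
There are 2 geometric isomers: N3 and CO mutually trans; N3 and CO mutually cis (chiral).
One of these lacks any improper symmetry element and so occurs as an enantiomeric pair, giving 2 + 1 = 3 stereoisomers in total.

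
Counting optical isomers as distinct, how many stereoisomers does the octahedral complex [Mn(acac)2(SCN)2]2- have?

3

The six octahedral sites form three mutually perpendicular trans pairs.
Each acac is bidentate and must span two cis positions.
Working through the distinct placements yields 2 geometric isomers: SCN trans; SCN cis (chiral).
One of these lacks any improper symmetry element and so occurs as an enantiomeric pair, giving 2 + 1 = 3 stereoisomers in total.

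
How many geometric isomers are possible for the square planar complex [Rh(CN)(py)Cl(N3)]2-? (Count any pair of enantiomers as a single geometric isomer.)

A square has two trans pairs of vertices; adjacent vertices are cis.
There are 3 geometric isomers: (CN/N3 trans, Cl/py trans); (CN/py trans, Cl/N3 trans); (CN/Cl trans, N3/py trans).

3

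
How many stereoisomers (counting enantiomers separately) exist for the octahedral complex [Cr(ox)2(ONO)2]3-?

3

In an octahedral complex each vertex has one trans partner and four cis neighbours.
Each ox is bidentate and must span two cis positions.
There are 2 geometric isomers: ONO trans; ONO cis (chiral).
One of these lacks any improper symmetry element and so occurs as an enantiomeric pair, giving 2 + 1 = 3 stereoisomers in total.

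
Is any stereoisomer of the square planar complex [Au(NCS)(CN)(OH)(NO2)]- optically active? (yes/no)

In a square planar complex each vertex has one trans partner and two cis neighbours.
Systematic placement gives 3 geometric isomers: (CN/NO2 trans, NCS/OH trans); (CN/OH trans, NCS/NO2 trans); (CN/NCS trans, NO2/OH trans).
Each arrangement has an internal mirror plane or centre of symmetry, so none is chiral.

no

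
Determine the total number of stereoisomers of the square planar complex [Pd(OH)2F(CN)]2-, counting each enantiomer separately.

2

In a square planar complex each vertex has one trans partner and two cis neighbours.
Working through the distinct placements yields 2 geometric isomers: OH cis; OH trans.
Each arrangement has an internal mirror plane or centre of symmetry, so none is chiral.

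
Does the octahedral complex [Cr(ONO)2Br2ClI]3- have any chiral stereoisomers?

There are 6 geometric isomers: ONO trans, Br trans; ONO cis, Br trans; ONO trans, Br cis; ONO cis, Br cis (3 arrangements, 2 chiral).
Of these, 2 lack any improper symmetry element and so occur as enantiomeric pairs, giving 6 + 2 = 8 stereoisomers in total.

yes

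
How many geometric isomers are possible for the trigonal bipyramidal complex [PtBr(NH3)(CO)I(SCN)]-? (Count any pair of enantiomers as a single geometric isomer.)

10

A trigonal bipyramid has two axial and three equatorial sites, which are chemically inequivalent.
Placing the ligands in turn and identifying arrangements related by rotation or reflection leaves 10 distinct geometric isomers.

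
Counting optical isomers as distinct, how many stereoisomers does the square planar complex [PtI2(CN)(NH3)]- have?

In a square planar complex each vertex has one trans partner and two cis neighbours.
Systematic placement gives 2 geometric isomers: I cis; I trans.
Each arrangement has an internal mirror plane or centre of symmetry, so none is chiral.

2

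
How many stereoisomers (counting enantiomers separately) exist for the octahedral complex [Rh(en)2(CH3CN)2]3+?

Each en is bidentate and must span two cis positions.
The distinct arrangements are (2 in all): CH3CN trans; CH3CN cis (chiral).
One of these lacks any improper symmetry element and so occurs as an enantiomeric pair, giving 2 + 1 = 3 stereoisomers in total.

3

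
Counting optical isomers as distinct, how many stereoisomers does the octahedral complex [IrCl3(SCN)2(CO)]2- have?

There are 3 geometric isomers: Cl mer, SCN trans; Cl fac, SCN cis; Cl mer, SCN cis.
Each arrangement has an internal mirror plane or centre of symmetry, so none is chiral.

3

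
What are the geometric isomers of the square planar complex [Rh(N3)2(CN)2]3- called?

cis and trans

Systematic placement gives 2 geometric isomers: N3 cis; N3 trans.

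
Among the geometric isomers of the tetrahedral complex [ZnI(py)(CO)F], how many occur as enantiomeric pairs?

In a tetrahedral complex all four positions are equivalent and every pair of ligands is adjacent — there is no cis/trans distinction.
Only one geometric arrangement is possible; it has no improper symmetry element, so it exists as a pair of enantiomers (2 stereoisomers).

1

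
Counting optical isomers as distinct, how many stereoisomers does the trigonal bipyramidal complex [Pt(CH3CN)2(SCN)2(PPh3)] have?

A trigonal bipyramid has two axial and three equatorial sites, which are chemically inequivalent.
Systematic enumeration (placing each ligand type in turn and discarding arrangements equivalent by rotation or reflection) gives 5 geometric isomers.
One of these lacks any improper symmetry element and so occurs as an enantiomeric pair, giving 5 + 1 = 6 stereoisomers in total.

6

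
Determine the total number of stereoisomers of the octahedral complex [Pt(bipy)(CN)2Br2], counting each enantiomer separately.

4

An octahedron has six vertices in three trans pairs; every non-trans pair is cis.
Each bipy is bidentate and must span two cis positions.
Systematic placement gives 3 geometric isomers: CN cis, Br trans; CN cis, Br cis (chiral); CN trans, Br cis.
One of these lacks any improper symmetry element and so occurs as an enantiomeric pair, giving 3 + 1 = 4 stereoisomers in total.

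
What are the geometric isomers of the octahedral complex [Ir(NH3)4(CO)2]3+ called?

An octahedron has six vertices in three trans pairs; every non-trans pair is cis.
The distinct arrangements are (2 in all): CO trans; CO cis.

cis and trans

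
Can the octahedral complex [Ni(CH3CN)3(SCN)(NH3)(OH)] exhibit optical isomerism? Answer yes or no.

There are 4 geometric isomers: CH3CN mer (3 arrangements); CH3CN fac (chiral).
One of these lacks any improper symmetry element and so occurs as an enantiomeric pair, giving 4 + 1 = 5 stereoisomers in total.

yes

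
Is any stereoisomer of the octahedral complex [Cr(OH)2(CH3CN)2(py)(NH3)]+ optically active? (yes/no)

In an octahedral complex each vertex has one trans partner and four cis neighbours.
There are 6 geometric isomers: OH cis, CH3CN trans; OH trans, CH3CN trans; OH cis, CH3CN cis (3 arrangements, 2 chiral); OH trans, CH3CN cis.
Of these, 2 lack any improper symmetry element and so occur as enantiomeric pairs, giving 6 + 2 = 8 stereoisomers in total.

yes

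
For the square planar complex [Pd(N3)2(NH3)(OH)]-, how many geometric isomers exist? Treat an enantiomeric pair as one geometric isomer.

In a square planar complex each vertex has one trans partner and two cis neighbours.
Working through the distinct placements yields 2 geometric isomers: N3 cis; N3 trans.

2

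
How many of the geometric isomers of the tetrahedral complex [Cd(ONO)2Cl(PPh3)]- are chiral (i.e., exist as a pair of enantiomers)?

In a tetrahedral complex all four positions are equivalent and every pair of ligands is adjacent — there is no cis/trans distinction.
Only one geometric arrangement is possible.

0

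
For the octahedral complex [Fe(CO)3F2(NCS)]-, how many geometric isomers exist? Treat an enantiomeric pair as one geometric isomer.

Systematic placement gives 3 geometric isomers: CO mer, F cis; CO mer, F trans; CO fac, F cis.

3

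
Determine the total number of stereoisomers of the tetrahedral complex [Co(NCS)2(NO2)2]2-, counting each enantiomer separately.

1

All four vertices of a tetrahedron are equivalent and mutually adjacent, so cis/trans isomerism cannot arise.
Only one geometric arrangement is possible.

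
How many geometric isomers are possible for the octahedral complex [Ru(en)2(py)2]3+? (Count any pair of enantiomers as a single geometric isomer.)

An octahedron has six vertices in three trans pairs; every non-trans pair is cis.
Each en is bidentate and must span two cis positions.
Working through the distinct placements yields 2 geometric isomers: py trans; py cis (chiral).

2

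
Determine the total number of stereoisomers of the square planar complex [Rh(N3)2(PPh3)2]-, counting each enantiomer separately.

2

In a square planar complex each vertex has one trans partner and two cis neighbours.
There are 2 geometric isomers: N3 cis; N3 trans.
Each arrangement has an internal mirror plane or centre of symmetry, so none is chiral.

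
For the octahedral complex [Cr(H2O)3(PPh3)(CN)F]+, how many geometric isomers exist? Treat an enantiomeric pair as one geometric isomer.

4

The distinct arrangements are (4 in all): H2O mer (3 arrangements); H2O fac (chiral).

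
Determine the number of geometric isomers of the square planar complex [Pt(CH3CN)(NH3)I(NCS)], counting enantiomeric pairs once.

3

A square has two trans pairs of vertices; adjacent vertices are cis.
Systematic placement gives 3 geometric isomers: (CH3CN/NCS trans, I/NH3 trans); (CH3CN/NH3 trans, I/NCS trans); (CH3CN/I trans, NCS/NH3 trans).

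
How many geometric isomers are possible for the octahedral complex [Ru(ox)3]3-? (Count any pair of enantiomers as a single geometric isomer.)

1

An octahedron has six vertices in three trans pairs; every non-trans pair is cis.
Each ox is bidentate and must span two cis positions.
Only one geometric arrangement is possible; it has no improper symmetry element, so it exists as a pair of enantiomers (2 stereoisomers).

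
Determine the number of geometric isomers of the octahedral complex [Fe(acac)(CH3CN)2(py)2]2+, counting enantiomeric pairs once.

An octahedron has six vertices in three trans pairs; every non-trans pair is cis.
Each acac is bidentate and must span two cis positions.
The distinct arrangements are (3 in all): CH3CN trans, py cis; CH3CN cis, py trans; CH3CN cis, py cis (chiral).

3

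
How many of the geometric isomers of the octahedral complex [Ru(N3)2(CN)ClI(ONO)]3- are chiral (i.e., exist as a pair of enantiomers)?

In an octahedral complex each vertex has one trans partner and four cis neighbours.
Placing the ligands in turn and identifying arrangements related by rotation or reflection leaves 9 distinct geometric isomers.
Of these, 6 lack any improper symmetry element and so occur as enantiomeric pairs, giving 9 + 6 = 15 stereoisomers in total.

6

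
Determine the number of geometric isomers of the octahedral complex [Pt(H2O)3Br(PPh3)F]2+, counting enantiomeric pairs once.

The distinct arrangements are (4 in all): H2O mer (3 arrangements); H2O fac (chiral).

4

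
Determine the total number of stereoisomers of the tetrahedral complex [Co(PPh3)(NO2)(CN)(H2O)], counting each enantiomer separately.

In a tetrahedral complex all four positions are equivalent and every pair of ligands is adjacent — there is no cis/trans distinction.
Only one geometric arrangement is possible; it has no improper symmetry element, so it exists as a pair of enantiomers (2 stereoisomers).

2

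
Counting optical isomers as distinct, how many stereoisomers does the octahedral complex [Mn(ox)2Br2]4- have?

Each ox is bidentate and must span two cis positions.
The distinct arrangements are (2 in all): Br trans; Br cis (chiral).
One of these lacks any improper symmetry element and so occurs as an enantiomeric pair, giving 2 + 1 = 3 stereoisomers in total.

3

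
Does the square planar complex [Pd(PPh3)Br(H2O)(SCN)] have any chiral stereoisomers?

In a square planar complex each vertex has one trans partner and two cis neighbours.
Systematic placement gives 3 geometric isomers: (Br/PPh3 trans, H2O/SCN trans); (Br/SCN trans, H2O/PPh3 trans); (Br/H2O trans, PPh3/SCN trans).
Each arrangement has an internal mirror plane or centre of symmetry, so none is chiral.

no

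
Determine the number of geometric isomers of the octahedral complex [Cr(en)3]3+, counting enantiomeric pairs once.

The six octahedral sites form three mutually perpendicular trans pairs.
Each en is bidentate and must span two cis positions.
Only one geometric arrangement is possible; it has no improper symmetry element, so it exists as a pair of enantiomers (2 stereoisomers).

1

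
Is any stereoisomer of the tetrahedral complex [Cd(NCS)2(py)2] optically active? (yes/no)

All four vertices of a tetrahedron are equivalent and mutually adjacent, so cis/trans isomerism cannot arise.
Only one geometric arrangement is possible.

no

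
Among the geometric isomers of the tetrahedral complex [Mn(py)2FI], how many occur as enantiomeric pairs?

0

Only one geometric arrangement is possible.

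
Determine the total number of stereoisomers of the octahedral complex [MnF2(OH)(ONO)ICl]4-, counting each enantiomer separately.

An octahedron has six vertices in three trans pairs; every non-trans pair is cis.
Systematic enumeration (placing each ligand type in turn and discarding arrangements equivalent by rotation or reflection) gives 9 geometric isomers.
Of these, 6 lack any improper symmetry element and so occur as enantiomeric pairs, giving 9 + 6 = 15 stereoisomers in total.

15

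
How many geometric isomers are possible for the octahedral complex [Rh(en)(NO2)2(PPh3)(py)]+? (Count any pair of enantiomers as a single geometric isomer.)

The six octahedral sites form three mutually perpendicular trans pairs.
Each en is bidentate and must span two cis positions.
There are 4 geometric isomers: NO2 trans; NO2 cis (3 arrangements, 2 chiral).

4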